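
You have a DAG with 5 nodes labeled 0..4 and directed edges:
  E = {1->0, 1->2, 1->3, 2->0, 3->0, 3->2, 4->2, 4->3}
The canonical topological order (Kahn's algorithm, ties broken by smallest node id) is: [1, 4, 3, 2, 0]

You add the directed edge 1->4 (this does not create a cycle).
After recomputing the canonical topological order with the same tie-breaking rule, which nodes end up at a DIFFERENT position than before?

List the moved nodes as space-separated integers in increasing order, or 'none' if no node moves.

Answer: none

Derivation:
Old toposort: [1, 4, 3, 2, 0]
Added edge 1->4
Recompute Kahn (smallest-id tiebreak):
  initial in-degrees: [3, 0, 3, 2, 1]
  ready (indeg=0): [1]
  pop 1: indeg[0]->2; indeg[2]->2; indeg[3]->1; indeg[4]->0 | ready=[4] | order so far=[1]
  pop 4: indeg[2]->1; indeg[3]->0 | ready=[3] | order so far=[1, 4]
  pop 3: indeg[0]->1; indeg[2]->0 | ready=[2] | order so far=[1, 4, 3]
  pop 2: indeg[0]->0 | ready=[0] | order so far=[1, 4, 3, 2]
  pop 0: no out-edges | ready=[] | order so far=[1, 4, 3, 2, 0]
New canonical toposort: [1, 4, 3, 2, 0]
Compare positions:
  Node 0: index 4 -> 4 (same)
  Node 1: index 0 -> 0 (same)
  Node 2: index 3 -> 3 (same)
  Node 3: index 2 -> 2 (same)
  Node 4: index 1 -> 1 (same)
Nodes that changed position: none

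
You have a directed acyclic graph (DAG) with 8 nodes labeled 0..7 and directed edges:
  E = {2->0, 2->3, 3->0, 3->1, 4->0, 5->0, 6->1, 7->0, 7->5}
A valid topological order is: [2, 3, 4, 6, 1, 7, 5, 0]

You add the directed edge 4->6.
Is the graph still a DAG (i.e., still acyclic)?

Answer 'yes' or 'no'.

Given toposort: [2, 3, 4, 6, 1, 7, 5, 0]
Position of 4: index 2; position of 6: index 3
New edge 4->6: forward
Forward edge: respects the existing order. Still a DAG, same toposort still valid.
Still a DAG? yes

Answer: yes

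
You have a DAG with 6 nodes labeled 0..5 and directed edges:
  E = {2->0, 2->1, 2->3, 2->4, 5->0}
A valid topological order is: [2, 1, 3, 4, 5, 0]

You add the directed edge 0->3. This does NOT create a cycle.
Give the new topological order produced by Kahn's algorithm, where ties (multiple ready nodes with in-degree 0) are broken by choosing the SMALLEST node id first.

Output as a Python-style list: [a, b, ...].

Answer: [2, 1, 4, 5, 0, 3]

Derivation:
Old toposort: [2, 1, 3, 4, 5, 0]
Added edge: 0->3
Position of 0 (5) > position of 3 (2). Must reorder: 0 must now come before 3.
Run Kahn's algorithm (break ties by smallest node id):
  initial in-degrees: [2, 1, 0, 2, 1, 0]
  ready (indeg=0): [2, 5]
  pop 2: indeg[0]->1; indeg[1]->0; indeg[3]->1; indeg[4]->0 | ready=[1, 4, 5] | order so far=[2]
  pop 1: no out-edges | ready=[4, 5] | order so far=[2, 1]
  pop 4: no out-edges | ready=[5] | order so far=[2, 1, 4]
  pop 5: indeg[0]->0 | ready=[0] | order so far=[2, 1, 4, 5]
  pop 0: indeg[3]->0 | ready=[3] | order so far=[2, 1, 4, 5, 0]
  pop 3: no out-edges | ready=[] | order so far=[2, 1, 4, 5, 0, 3]
  Result: [2, 1, 4, 5, 0, 3]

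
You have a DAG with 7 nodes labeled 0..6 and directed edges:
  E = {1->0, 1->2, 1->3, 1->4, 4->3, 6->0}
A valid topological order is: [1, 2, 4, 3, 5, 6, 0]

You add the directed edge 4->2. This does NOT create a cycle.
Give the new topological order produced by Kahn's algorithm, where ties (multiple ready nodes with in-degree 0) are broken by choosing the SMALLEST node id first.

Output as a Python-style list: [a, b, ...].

Answer: [1, 4, 2, 3, 5, 6, 0]

Derivation:
Old toposort: [1, 2, 4, 3, 5, 6, 0]
Added edge: 4->2
Position of 4 (2) > position of 2 (1). Must reorder: 4 must now come before 2.
Run Kahn's algorithm (break ties by smallest node id):
  initial in-degrees: [2, 0, 2, 2, 1, 0, 0]
  ready (indeg=0): [1, 5, 6]
  pop 1: indeg[0]->1; indeg[2]->1; indeg[3]->1; indeg[4]->0 | ready=[4, 5, 6] | order so far=[1]
  pop 4: indeg[2]->0; indeg[3]->0 | ready=[2, 3, 5, 6] | order so far=[1, 4]
  pop 2: no out-edges | ready=[3, 5, 6] | order so far=[1, 4, 2]
  pop 3: no out-edges | ready=[5, 6] | order so far=[1, 4, 2, 3]
  pop 5: no out-edges | ready=[6] | order so far=[1, 4, 2, 3, 5]
  pop 6: indeg[0]->0 | ready=[0] | order so far=[1, 4, 2, 3, 5, 6]
  pop 0: no out-edges | ready=[] | order so far=[1, 4, 2, 3, 5, 6, 0]
  Result: [1, 4, 2, 3, 5, 6, 0]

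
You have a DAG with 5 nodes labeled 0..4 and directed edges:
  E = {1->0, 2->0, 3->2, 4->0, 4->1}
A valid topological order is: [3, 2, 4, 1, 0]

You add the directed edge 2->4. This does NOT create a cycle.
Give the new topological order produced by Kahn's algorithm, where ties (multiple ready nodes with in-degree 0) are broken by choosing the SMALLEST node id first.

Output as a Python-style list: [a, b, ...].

Answer: [3, 2, 4, 1, 0]

Derivation:
Old toposort: [3, 2, 4, 1, 0]
Added edge: 2->4
Position of 2 (1) < position of 4 (2). Old order still valid.
Run Kahn's algorithm (break ties by smallest node id):
  initial in-degrees: [3, 1, 1, 0, 1]
  ready (indeg=0): [3]
  pop 3: indeg[2]->0 | ready=[2] | order so far=[3]
  pop 2: indeg[0]->2; indeg[4]->0 | ready=[4] | order so far=[3, 2]
  pop 4: indeg[0]->1; indeg[1]->0 | ready=[1] | order so far=[3, 2, 4]
  pop 1: indeg[0]->0 | ready=[0] | order so far=[3, 2, 4, 1]
  pop 0: no out-edges | ready=[] | order so far=[3, 2, 4, 1, 0]
  Result: [3, 2, 4, 1, 0]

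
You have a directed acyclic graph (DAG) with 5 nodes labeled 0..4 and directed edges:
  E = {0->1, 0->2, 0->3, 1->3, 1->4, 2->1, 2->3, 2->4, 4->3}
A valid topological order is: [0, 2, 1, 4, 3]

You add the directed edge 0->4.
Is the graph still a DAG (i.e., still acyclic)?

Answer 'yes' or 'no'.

Given toposort: [0, 2, 1, 4, 3]
Position of 0: index 0; position of 4: index 3
New edge 0->4: forward
Forward edge: respects the existing order. Still a DAG, same toposort still valid.
Still a DAG? yes

Answer: yes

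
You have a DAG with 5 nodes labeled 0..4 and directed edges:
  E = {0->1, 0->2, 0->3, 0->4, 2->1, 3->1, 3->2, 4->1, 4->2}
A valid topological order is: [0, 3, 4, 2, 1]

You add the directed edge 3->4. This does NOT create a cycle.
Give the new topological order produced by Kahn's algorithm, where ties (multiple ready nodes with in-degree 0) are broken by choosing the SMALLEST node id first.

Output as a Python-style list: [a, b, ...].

Answer: [0, 3, 4, 2, 1]

Derivation:
Old toposort: [0, 3, 4, 2, 1]
Added edge: 3->4
Position of 3 (1) < position of 4 (2). Old order still valid.
Run Kahn's algorithm (break ties by smallest node id):
  initial in-degrees: [0, 4, 3, 1, 2]
  ready (indeg=0): [0]
  pop 0: indeg[1]->3; indeg[2]->2; indeg[3]->0; indeg[4]->1 | ready=[3] | order so far=[0]
  pop 3: indeg[1]->2; indeg[2]->1; indeg[4]->0 | ready=[4] | order so far=[0, 3]
  pop 4: indeg[1]->1; indeg[2]->0 | ready=[2] | order so far=[0, 3, 4]
  pop 2: indeg[1]->0 | ready=[1] | order so far=[0, 3, 4, 2]
  pop 1: no out-edges | ready=[] | order so far=[0, 3, 4, 2, 1]
  Result: [0, 3, 4, 2, 1]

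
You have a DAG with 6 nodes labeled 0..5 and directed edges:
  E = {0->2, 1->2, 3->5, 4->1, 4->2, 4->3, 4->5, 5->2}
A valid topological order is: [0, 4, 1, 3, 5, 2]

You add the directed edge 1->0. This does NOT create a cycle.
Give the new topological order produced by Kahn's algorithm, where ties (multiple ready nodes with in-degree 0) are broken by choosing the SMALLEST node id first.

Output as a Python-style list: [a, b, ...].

Old toposort: [0, 4, 1, 3, 5, 2]
Added edge: 1->0
Position of 1 (2) > position of 0 (0). Must reorder: 1 must now come before 0.
Run Kahn's algorithm (break ties by smallest node id):
  initial in-degrees: [1, 1, 4, 1, 0, 2]
  ready (indeg=0): [4]
  pop 4: indeg[1]->0; indeg[2]->3; indeg[3]->0; indeg[5]->1 | ready=[1, 3] | order so far=[4]
  pop 1: indeg[0]->0; indeg[2]->2 | ready=[0, 3] | order so far=[4, 1]
  pop 0: indeg[2]->1 | ready=[3] | order so far=[4, 1, 0]
  pop 3: indeg[5]->0 | ready=[5] | order so far=[4, 1, 0, 3]
  pop 5: indeg[2]->0 | ready=[2] | order so far=[4, 1, 0, 3, 5]
  pop 2: no out-edges | ready=[] | order so far=[4, 1, 0, 3, 5, 2]
  Result: [4, 1, 0, 3, 5, 2]

Answer: [4, 1, 0, 3, 5, 2]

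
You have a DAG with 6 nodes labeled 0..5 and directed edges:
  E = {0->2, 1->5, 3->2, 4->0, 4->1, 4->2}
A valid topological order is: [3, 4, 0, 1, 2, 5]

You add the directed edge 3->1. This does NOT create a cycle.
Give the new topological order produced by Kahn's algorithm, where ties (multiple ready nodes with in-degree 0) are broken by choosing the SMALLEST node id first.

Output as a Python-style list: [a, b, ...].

Old toposort: [3, 4, 0, 1, 2, 5]
Added edge: 3->1
Position of 3 (0) < position of 1 (3). Old order still valid.
Run Kahn's algorithm (break ties by smallest node id):
  initial in-degrees: [1, 2, 3, 0, 0, 1]
  ready (indeg=0): [3, 4]
  pop 3: indeg[1]->1; indeg[2]->2 | ready=[4] | order so far=[3]
  pop 4: indeg[0]->0; indeg[1]->0; indeg[2]->1 | ready=[0, 1] | order so far=[3, 4]
  pop 0: indeg[2]->0 | ready=[1, 2] | order so far=[3, 4, 0]
  pop 1: indeg[5]->0 | ready=[2, 5] | order so far=[3, 4, 0, 1]
  pop 2: no out-edges | ready=[5] | order so far=[3, 4, 0, 1, 2]
  pop 5: no out-edges | ready=[] | order so far=[3, 4, 0, 1, 2, 5]
  Result: [3, 4, 0, 1, 2, 5]

Answer: [3, 4, 0, 1, 2, 5]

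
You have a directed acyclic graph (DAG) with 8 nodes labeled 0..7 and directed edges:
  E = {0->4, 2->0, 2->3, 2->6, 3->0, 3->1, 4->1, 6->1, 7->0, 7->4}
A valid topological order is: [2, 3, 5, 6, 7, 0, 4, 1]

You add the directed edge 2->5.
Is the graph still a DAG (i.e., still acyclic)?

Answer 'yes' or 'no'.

Given toposort: [2, 3, 5, 6, 7, 0, 4, 1]
Position of 2: index 0; position of 5: index 2
New edge 2->5: forward
Forward edge: respects the existing order. Still a DAG, same toposort still valid.
Still a DAG? yes

Answer: yes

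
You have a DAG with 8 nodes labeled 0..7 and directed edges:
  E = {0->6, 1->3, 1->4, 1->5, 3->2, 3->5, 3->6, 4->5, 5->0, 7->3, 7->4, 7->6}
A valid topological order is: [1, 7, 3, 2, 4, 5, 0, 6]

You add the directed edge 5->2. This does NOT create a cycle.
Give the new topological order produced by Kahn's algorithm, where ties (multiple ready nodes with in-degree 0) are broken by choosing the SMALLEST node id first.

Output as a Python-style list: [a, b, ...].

Old toposort: [1, 7, 3, 2, 4, 5, 0, 6]
Added edge: 5->2
Position of 5 (5) > position of 2 (3). Must reorder: 5 must now come before 2.
Run Kahn's algorithm (break ties by smallest node id):
  initial in-degrees: [1, 0, 2, 2, 2, 3, 3, 0]
  ready (indeg=0): [1, 7]
  pop 1: indeg[3]->1; indeg[4]->1; indeg[5]->2 | ready=[7] | order so far=[1]
  pop 7: indeg[3]->0; indeg[4]->0; indeg[6]->2 | ready=[3, 4] | order so far=[1, 7]
  pop 3: indeg[2]->1; indeg[5]->1; indeg[6]->1 | ready=[4] | order so far=[1, 7, 3]
  pop 4: indeg[5]->0 | ready=[5] | order so far=[1, 7, 3, 4]
  pop 5: indeg[0]->0; indeg[2]->0 | ready=[0, 2] | order so far=[1, 7, 3, 4, 5]
  pop 0: indeg[6]->0 | ready=[2, 6] | order so far=[1, 7, 3, 4, 5, 0]
  pop 2: no out-edges | ready=[6] | order so far=[1, 7, 3, 4, 5, 0, 2]
  pop 6: no out-edges | ready=[] | order so far=[1, 7, 3, 4, 5, 0, 2, 6]
  Result: [1, 7, 3, 4, 5, 0, 2, 6]

Answer: [1, 7, 3, 4, 5, 0, 2, 6]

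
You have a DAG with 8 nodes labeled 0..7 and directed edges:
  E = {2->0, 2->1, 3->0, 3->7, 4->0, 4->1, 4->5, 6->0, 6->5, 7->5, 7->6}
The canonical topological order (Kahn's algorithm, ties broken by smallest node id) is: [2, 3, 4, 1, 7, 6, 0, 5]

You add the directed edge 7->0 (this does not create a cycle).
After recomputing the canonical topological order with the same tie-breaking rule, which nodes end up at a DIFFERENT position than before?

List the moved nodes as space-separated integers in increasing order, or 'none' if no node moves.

Answer: none

Derivation:
Old toposort: [2, 3, 4, 1, 7, 6, 0, 5]
Added edge 7->0
Recompute Kahn (smallest-id tiebreak):
  initial in-degrees: [5, 2, 0, 0, 0, 3, 1, 1]
  ready (indeg=0): [2, 3, 4]
  pop 2: indeg[0]->4; indeg[1]->1 | ready=[3, 4] | order so far=[2]
  pop 3: indeg[0]->3; indeg[7]->0 | ready=[4, 7] | order so far=[2, 3]
  pop 4: indeg[0]->2; indeg[1]->0; indeg[5]->2 | ready=[1, 7] | order so far=[2, 3, 4]
  pop 1: no out-edges | ready=[7] | order so far=[2, 3, 4, 1]
  pop 7: indeg[0]->1; indeg[5]->1; indeg[6]->0 | ready=[6] | order so far=[2, 3, 4, 1, 7]
  pop 6: indeg[0]->0; indeg[5]->0 | ready=[0, 5] | order so far=[2, 3, 4, 1, 7, 6]
  pop 0: no out-edges | ready=[5] | order so far=[2, 3, 4, 1, 7, 6, 0]
  pop 5: no out-edges | ready=[] | order so far=[2, 3, 4, 1, 7, 6, 0, 5]
New canonical toposort: [2, 3, 4, 1, 7, 6, 0, 5]
Compare positions:
  Node 0: index 6 -> 6 (same)
  Node 1: index 3 -> 3 (same)
  Node 2: index 0 -> 0 (same)
  Node 3: index 1 -> 1 (same)
  Node 4: index 2 -> 2 (same)
  Node 5: index 7 -> 7 (same)
  Node 6: index 5 -> 5 (same)
  Node 7: index 4 -> 4 (same)
Nodes that changed position: none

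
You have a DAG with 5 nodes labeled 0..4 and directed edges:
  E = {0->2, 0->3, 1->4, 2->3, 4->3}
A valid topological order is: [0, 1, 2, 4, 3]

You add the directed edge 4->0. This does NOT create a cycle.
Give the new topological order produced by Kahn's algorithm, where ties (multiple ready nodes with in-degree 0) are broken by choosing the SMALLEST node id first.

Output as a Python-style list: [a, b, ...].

Answer: [1, 4, 0, 2, 3]

Derivation:
Old toposort: [0, 1, 2, 4, 3]
Added edge: 4->0
Position of 4 (3) > position of 0 (0). Must reorder: 4 must now come before 0.
Run Kahn's algorithm (break ties by smallest node id):
  initial in-degrees: [1, 0, 1, 3, 1]
  ready (indeg=0): [1]
  pop 1: indeg[4]->0 | ready=[4] | order so far=[1]
  pop 4: indeg[0]->0; indeg[3]->2 | ready=[0] | order so far=[1, 4]
  pop 0: indeg[2]->0; indeg[3]->1 | ready=[2] | order so far=[1, 4, 0]
  pop 2: indeg[3]->0 | ready=[3] | order so far=[1, 4, 0, 2]
  pop 3: no out-edges | ready=[] | order so far=[1, 4, 0, 2, 3]
  Result: [1, 4, 0, 2, 3]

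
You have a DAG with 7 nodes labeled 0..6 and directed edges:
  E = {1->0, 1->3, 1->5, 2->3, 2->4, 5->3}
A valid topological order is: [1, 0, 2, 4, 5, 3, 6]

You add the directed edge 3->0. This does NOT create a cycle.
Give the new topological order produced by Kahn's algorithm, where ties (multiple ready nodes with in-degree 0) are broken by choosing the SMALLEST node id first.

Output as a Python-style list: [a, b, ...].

Answer: [1, 2, 4, 5, 3, 0, 6]

Derivation:
Old toposort: [1, 0, 2, 4, 5, 3, 6]
Added edge: 3->0
Position of 3 (5) > position of 0 (1). Must reorder: 3 must now come before 0.
Run Kahn's algorithm (break ties by smallest node id):
  initial in-degrees: [2, 0, 0, 3, 1, 1, 0]
  ready (indeg=0): [1, 2, 6]
  pop 1: indeg[0]->1; indeg[3]->2; indeg[5]->0 | ready=[2, 5, 6] | order so far=[1]
  pop 2: indeg[3]->1; indeg[4]->0 | ready=[4, 5, 6] | order so far=[1, 2]
  pop 4: no out-edges | ready=[5, 6] | order so far=[1, 2, 4]
  pop 5: indeg[3]->0 | ready=[3, 6] | order so far=[1, 2, 4, 5]
  pop 3: indeg[0]->0 | ready=[0, 6] | order so far=[1, 2, 4, 5, 3]
  pop 0: no out-edges | ready=[6] | order so far=[1, 2, 4, 5, 3, 0]
  pop 6: no out-edges | ready=[] | order so far=[1, 2, 4, 5, 3, 0, 6]
  Result: [1, 2, 4, 5, 3, 0, 6]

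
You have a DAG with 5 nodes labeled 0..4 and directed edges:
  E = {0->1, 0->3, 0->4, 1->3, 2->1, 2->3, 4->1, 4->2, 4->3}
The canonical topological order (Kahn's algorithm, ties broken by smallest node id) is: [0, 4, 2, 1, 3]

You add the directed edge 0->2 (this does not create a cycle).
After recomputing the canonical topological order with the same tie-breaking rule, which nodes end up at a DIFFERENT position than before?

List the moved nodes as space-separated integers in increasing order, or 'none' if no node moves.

Old toposort: [0, 4, 2, 1, 3]
Added edge 0->2
Recompute Kahn (smallest-id tiebreak):
  initial in-degrees: [0, 3, 2, 4, 1]
  ready (indeg=0): [0]
  pop 0: indeg[1]->2; indeg[2]->1; indeg[3]->3; indeg[4]->0 | ready=[4] | order so far=[0]
  pop 4: indeg[1]->1; indeg[2]->0; indeg[3]->2 | ready=[2] | order so far=[0, 4]
  pop 2: indeg[1]->0; indeg[3]->1 | ready=[1] | order so far=[0, 4, 2]
  pop 1: indeg[3]->0 | ready=[3] | order so far=[0, 4, 2, 1]
  pop 3: no out-edges | ready=[] | order so far=[0, 4, 2, 1, 3]
New canonical toposort: [0, 4, 2, 1, 3]
Compare positions:
  Node 0: index 0 -> 0 (same)
  Node 1: index 3 -> 3 (same)
  Node 2: index 2 -> 2 (same)
  Node 3: index 4 -> 4 (same)
  Node 4: index 1 -> 1 (same)
Nodes that changed position: none

Answer: none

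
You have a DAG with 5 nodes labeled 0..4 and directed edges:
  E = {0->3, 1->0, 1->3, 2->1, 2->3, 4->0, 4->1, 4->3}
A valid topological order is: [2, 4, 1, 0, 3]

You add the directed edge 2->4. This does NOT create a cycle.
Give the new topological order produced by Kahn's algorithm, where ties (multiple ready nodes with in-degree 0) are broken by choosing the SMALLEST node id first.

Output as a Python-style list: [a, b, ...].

Answer: [2, 4, 1, 0, 3]

Derivation:
Old toposort: [2, 4, 1, 0, 3]
Added edge: 2->4
Position of 2 (0) < position of 4 (1). Old order still valid.
Run Kahn's algorithm (break ties by smallest node id):
  initial in-degrees: [2, 2, 0, 4, 1]
  ready (indeg=0): [2]
  pop 2: indeg[1]->1; indeg[3]->3; indeg[4]->0 | ready=[4] | order so far=[2]
  pop 4: indeg[0]->1; indeg[1]->0; indeg[3]->2 | ready=[1] | order so far=[2, 4]
  pop 1: indeg[0]->0; indeg[3]->1 | ready=[0] | order so far=[2, 4, 1]
  pop 0: indeg[3]->0 | ready=[3] | order so far=[2, 4, 1, 0]
  pop 3: no out-edges | ready=[] | order so far=[2, 4, 1, 0, 3]
  Result: [2, 4, 1, 0, 3]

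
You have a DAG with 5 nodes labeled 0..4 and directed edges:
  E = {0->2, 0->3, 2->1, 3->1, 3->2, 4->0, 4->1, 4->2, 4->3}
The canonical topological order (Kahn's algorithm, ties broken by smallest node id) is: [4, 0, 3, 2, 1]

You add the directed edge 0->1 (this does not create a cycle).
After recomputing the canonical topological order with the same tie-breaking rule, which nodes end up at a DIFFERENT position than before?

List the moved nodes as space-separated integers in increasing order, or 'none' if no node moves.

Old toposort: [4, 0, 3, 2, 1]
Added edge 0->1
Recompute Kahn (smallest-id tiebreak):
  initial in-degrees: [1, 4, 3, 2, 0]
  ready (indeg=0): [4]
  pop 4: indeg[0]->0; indeg[1]->3; indeg[2]->2; indeg[3]->1 | ready=[0] | order so far=[4]
  pop 0: indeg[1]->2; indeg[2]->1; indeg[3]->0 | ready=[3] | order so far=[4, 0]
  pop 3: indeg[1]->1; indeg[2]->0 | ready=[2] | order so far=[4, 0, 3]
  pop 2: indeg[1]->0 | ready=[1] | order so far=[4, 0, 3, 2]
  pop 1: no out-edges | ready=[] | order so far=[4, 0, 3, 2, 1]
New canonical toposort: [4, 0, 3, 2, 1]
Compare positions:
  Node 0: index 1 -> 1 (same)
  Node 1: index 4 -> 4 (same)
  Node 2: index 3 -> 3 (same)
  Node 3: index 2 -> 2 (same)
  Node 4: index 0 -> 0 (same)
Nodes that changed position: none

Answer: none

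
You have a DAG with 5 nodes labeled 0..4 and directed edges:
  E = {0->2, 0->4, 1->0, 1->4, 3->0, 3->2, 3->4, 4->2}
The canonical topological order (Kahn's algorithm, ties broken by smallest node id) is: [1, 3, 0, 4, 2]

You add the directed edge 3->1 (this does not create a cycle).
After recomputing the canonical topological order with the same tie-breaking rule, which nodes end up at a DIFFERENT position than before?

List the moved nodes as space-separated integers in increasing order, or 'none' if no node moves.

Answer: 1 3

Derivation:
Old toposort: [1, 3, 0, 4, 2]
Added edge 3->1
Recompute Kahn (smallest-id tiebreak):
  initial in-degrees: [2, 1, 3, 0, 3]
  ready (indeg=0): [3]
  pop 3: indeg[0]->1; indeg[1]->0; indeg[2]->2; indeg[4]->2 | ready=[1] | order so far=[3]
  pop 1: indeg[0]->0; indeg[4]->1 | ready=[0] | order so far=[3, 1]
  pop 0: indeg[2]->1; indeg[4]->0 | ready=[4] | order so far=[3, 1, 0]
  pop 4: indeg[2]->0 | ready=[2] | order so far=[3, 1, 0, 4]
  pop 2: no out-edges | ready=[] | order so far=[3, 1, 0, 4, 2]
New canonical toposort: [3, 1, 0, 4, 2]
Compare positions:
  Node 0: index 2 -> 2 (same)
  Node 1: index 0 -> 1 (moved)
  Node 2: index 4 -> 4 (same)
  Node 3: index 1 -> 0 (moved)
  Node 4: index 3 -> 3 (same)
Nodes that changed position: 1 3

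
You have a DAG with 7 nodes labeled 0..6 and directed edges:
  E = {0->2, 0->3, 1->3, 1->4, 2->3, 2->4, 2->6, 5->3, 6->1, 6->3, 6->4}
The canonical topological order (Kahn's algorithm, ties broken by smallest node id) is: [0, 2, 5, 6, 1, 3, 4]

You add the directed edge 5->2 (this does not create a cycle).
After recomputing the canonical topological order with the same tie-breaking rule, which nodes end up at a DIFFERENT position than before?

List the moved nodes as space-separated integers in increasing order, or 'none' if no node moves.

Old toposort: [0, 2, 5, 6, 1, 3, 4]
Added edge 5->2
Recompute Kahn (smallest-id tiebreak):
  initial in-degrees: [0, 1, 2, 5, 3, 0, 1]
  ready (indeg=0): [0, 5]
  pop 0: indeg[2]->1; indeg[3]->4 | ready=[5] | order so far=[0]
  pop 5: indeg[2]->0; indeg[3]->3 | ready=[2] | order so far=[0, 5]
  pop 2: indeg[3]->2; indeg[4]->2; indeg[6]->0 | ready=[6] | order so far=[0, 5, 2]
  pop 6: indeg[1]->0; indeg[3]->1; indeg[4]->1 | ready=[1] | order so far=[0, 5, 2, 6]
  pop 1: indeg[3]->0; indeg[4]->0 | ready=[3, 4] | order so far=[0, 5, 2, 6, 1]
  pop 3: no out-edges | ready=[4] | order so far=[0, 5, 2, 6, 1, 3]
  pop 4: no out-edges | ready=[] | order so far=[0, 5, 2, 6, 1, 3, 4]
New canonical toposort: [0, 5, 2, 6, 1, 3, 4]
Compare positions:
  Node 0: index 0 -> 0 (same)
  Node 1: index 4 -> 4 (same)
  Node 2: index 1 -> 2 (moved)
  Node 3: index 5 -> 5 (same)
  Node 4: index 6 -> 6 (same)
  Node 5: index 2 -> 1 (moved)
  Node 6: index 3 -> 3 (same)
Nodes that changed position: 2 5

Answer: 2 5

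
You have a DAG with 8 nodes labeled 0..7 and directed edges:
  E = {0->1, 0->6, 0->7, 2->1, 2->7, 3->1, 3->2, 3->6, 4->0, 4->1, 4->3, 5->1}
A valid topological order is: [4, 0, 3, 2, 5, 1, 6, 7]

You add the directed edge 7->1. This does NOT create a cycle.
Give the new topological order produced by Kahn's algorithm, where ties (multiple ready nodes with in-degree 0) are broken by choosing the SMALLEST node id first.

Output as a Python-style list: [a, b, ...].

Old toposort: [4, 0, 3, 2, 5, 1, 6, 7]
Added edge: 7->1
Position of 7 (7) > position of 1 (5). Must reorder: 7 must now come before 1.
Run Kahn's algorithm (break ties by smallest node id):
  initial in-degrees: [1, 6, 1, 1, 0, 0, 2, 2]
  ready (indeg=0): [4, 5]
  pop 4: indeg[0]->0; indeg[1]->5; indeg[3]->0 | ready=[0, 3, 5] | order so far=[4]
  pop 0: indeg[1]->4; indeg[6]->1; indeg[7]->1 | ready=[3, 5] | order so far=[4, 0]
  pop 3: indeg[1]->3; indeg[2]->0; indeg[6]->0 | ready=[2, 5, 6] | order so far=[4, 0, 3]
  pop 2: indeg[1]->2; indeg[7]->0 | ready=[5, 6, 7] | order so far=[4, 0, 3, 2]
  pop 5: indeg[1]->1 | ready=[6, 7] | order so far=[4, 0, 3, 2, 5]
  pop 6: no out-edges | ready=[7] | order so far=[4, 0, 3, 2, 5, 6]
  pop 7: indeg[1]->0 | ready=[1] | order so far=[4, 0, 3, 2, 5, 6, 7]
  pop 1: no out-edges | ready=[] | order so far=[4, 0, 3, 2, 5, 6, 7, 1]
  Result: [4, 0, 3, 2, 5, 6, 7, 1]

Answer: [4, 0, 3, 2, 5, 6, 7, 1]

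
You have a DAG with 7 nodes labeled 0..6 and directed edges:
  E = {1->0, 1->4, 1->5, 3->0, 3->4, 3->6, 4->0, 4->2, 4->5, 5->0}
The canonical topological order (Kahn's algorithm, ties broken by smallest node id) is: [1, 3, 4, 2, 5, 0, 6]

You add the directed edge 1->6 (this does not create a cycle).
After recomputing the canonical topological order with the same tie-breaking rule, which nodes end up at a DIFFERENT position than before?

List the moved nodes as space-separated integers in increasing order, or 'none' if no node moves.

Answer: none

Derivation:
Old toposort: [1, 3, 4, 2, 5, 0, 6]
Added edge 1->6
Recompute Kahn (smallest-id tiebreak):
  initial in-degrees: [4, 0, 1, 0, 2, 2, 2]
  ready (indeg=0): [1, 3]
  pop 1: indeg[0]->3; indeg[4]->1; indeg[5]->1; indeg[6]->1 | ready=[3] | order so far=[1]
  pop 3: indeg[0]->2; indeg[4]->0; indeg[6]->0 | ready=[4, 6] | order so far=[1, 3]
  pop 4: indeg[0]->1; indeg[2]->0; indeg[5]->0 | ready=[2, 5, 6] | order so far=[1, 3, 4]
  pop 2: no out-edges | ready=[5, 6] | order so far=[1, 3, 4, 2]
  pop 5: indeg[0]->0 | ready=[0, 6] | order so far=[1, 3, 4, 2, 5]
  pop 0: no out-edges | ready=[6] | order so far=[1, 3, 4, 2, 5, 0]
  pop 6: no out-edges | ready=[] | order so far=[1, 3, 4, 2, 5, 0, 6]
New canonical toposort: [1, 3, 4, 2, 5, 0, 6]
Compare positions:
  Node 0: index 5 -> 5 (same)
  Node 1: index 0 -> 0 (same)
  Node 2: index 3 -> 3 (same)
  Node 3: index 1 -> 1 (same)
  Node 4: index 2 -> 2 (same)
  Node 5: index 4 -> 4 (same)
  Node 6: index 6 -> 6 (same)
Nodes that changed position: none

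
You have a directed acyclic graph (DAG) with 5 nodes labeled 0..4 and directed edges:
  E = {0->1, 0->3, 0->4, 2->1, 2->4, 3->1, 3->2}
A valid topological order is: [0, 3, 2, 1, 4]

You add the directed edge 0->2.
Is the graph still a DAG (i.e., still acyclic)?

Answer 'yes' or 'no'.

Answer: yes

Derivation:
Given toposort: [0, 3, 2, 1, 4]
Position of 0: index 0; position of 2: index 2
New edge 0->2: forward
Forward edge: respects the existing order. Still a DAG, same toposort still valid.
Still a DAG? yes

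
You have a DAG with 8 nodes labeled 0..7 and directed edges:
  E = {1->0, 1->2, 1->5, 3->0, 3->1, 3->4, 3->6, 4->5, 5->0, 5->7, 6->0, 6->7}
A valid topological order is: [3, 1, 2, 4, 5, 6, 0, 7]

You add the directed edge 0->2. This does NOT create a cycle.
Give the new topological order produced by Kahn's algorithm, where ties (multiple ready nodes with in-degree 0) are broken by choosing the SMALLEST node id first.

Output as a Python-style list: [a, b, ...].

Answer: [3, 1, 4, 5, 6, 0, 2, 7]

Derivation:
Old toposort: [3, 1, 2, 4, 5, 6, 0, 7]
Added edge: 0->2
Position of 0 (6) > position of 2 (2). Must reorder: 0 must now come before 2.
Run Kahn's algorithm (break ties by smallest node id):
  initial in-degrees: [4, 1, 2, 0, 1, 2, 1, 2]
  ready (indeg=0): [3]
  pop 3: indeg[0]->3; indeg[1]->0; indeg[4]->0; indeg[6]->0 | ready=[1, 4, 6] | order so far=[3]
  pop 1: indeg[0]->2; indeg[2]->1; indeg[5]->1 | ready=[4, 6] | order so far=[3, 1]
  pop 4: indeg[5]->0 | ready=[5, 6] | order so far=[3, 1, 4]
  pop 5: indeg[0]->1; indeg[7]->1 | ready=[6] | order so far=[3, 1, 4, 5]
  pop 6: indeg[0]->0; indeg[7]->0 | ready=[0, 7] | order so far=[3, 1, 4, 5, 6]
  pop 0: indeg[2]->0 | ready=[2, 7] | order so far=[3, 1, 4, 5, 6, 0]
  pop 2: no out-edges | ready=[7] | order so far=[3, 1, 4, 5, 6, 0, 2]
  pop 7: no out-edges | ready=[] | order so far=[3, 1, 4, 5, 6, 0, 2, 7]
  Result: [3, 1, 4, 5, 6, 0, 2, 7]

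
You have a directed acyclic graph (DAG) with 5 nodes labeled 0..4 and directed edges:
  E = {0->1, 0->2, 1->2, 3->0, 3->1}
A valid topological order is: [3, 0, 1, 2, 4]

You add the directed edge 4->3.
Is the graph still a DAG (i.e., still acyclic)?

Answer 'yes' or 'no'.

Given toposort: [3, 0, 1, 2, 4]
Position of 4: index 4; position of 3: index 0
New edge 4->3: backward (u after v in old order)
Backward edge: old toposort is now invalid. Check if this creates a cycle.
Does 3 already reach 4? Reachable from 3: [0, 1, 2, 3]. NO -> still a DAG (reorder needed).
Still a DAG? yes

Answer: yes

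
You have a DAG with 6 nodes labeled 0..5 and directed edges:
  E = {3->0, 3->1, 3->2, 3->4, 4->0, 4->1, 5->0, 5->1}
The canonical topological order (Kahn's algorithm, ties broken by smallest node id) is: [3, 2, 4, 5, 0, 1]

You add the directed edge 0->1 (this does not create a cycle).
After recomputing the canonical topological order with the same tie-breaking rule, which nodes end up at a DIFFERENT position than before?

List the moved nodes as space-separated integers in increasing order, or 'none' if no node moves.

Old toposort: [3, 2, 4, 5, 0, 1]
Added edge 0->1
Recompute Kahn (smallest-id tiebreak):
  initial in-degrees: [3, 4, 1, 0, 1, 0]
  ready (indeg=0): [3, 5]
  pop 3: indeg[0]->2; indeg[1]->3; indeg[2]->0; indeg[4]->0 | ready=[2, 4, 5] | order so far=[3]
  pop 2: no out-edges | ready=[4, 5] | order so far=[3, 2]
  pop 4: indeg[0]->1; indeg[1]->2 | ready=[5] | order so far=[3, 2, 4]
  pop 5: indeg[0]->0; indeg[1]->1 | ready=[0] | order so far=[3, 2, 4, 5]
  pop 0: indeg[1]->0 | ready=[1] | order so far=[3, 2, 4, 5, 0]
  pop 1: no out-edges | ready=[] | order so far=[3, 2, 4, 5, 0, 1]
New canonical toposort: [3, 2, 4, 5, 0, 1]
Compare positions:
  Node 0: index 4 -> 4 (same)
  Node 1: index 5 -> 5 (same)
  Node 2: index 1 -> 1 (same)
  Node 3: index 0 -> 0 (same)
  Node 4: index 2 -> 2 (same)
  Node 5: index 3 -> 3 (same)
Nodes that changed position: none

Answer: none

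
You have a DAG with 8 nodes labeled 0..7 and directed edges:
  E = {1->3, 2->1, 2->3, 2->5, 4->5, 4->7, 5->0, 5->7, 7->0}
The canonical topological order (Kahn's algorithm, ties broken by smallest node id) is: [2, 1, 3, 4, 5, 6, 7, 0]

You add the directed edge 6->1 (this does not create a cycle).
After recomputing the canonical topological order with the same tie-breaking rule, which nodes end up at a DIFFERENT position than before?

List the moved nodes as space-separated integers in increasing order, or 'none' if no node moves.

Answer: 1 3 4 5 6

Derivation:
Old toposort: [2, 1, 3, 4, 5, 6, 7, 0]
Added edge 6->1
Recompute Kahn (smallest-id tiebreak):
  initial in-degrees: [2, 2, 0, 2, 0, 2, 0, 2]
  ready (indeg=0): [2, 4, 6]
  pop 2: indeg[1]->1; indeg[3]->1; indeg[5]->1 | ready=[4, 6] | order so far=[2]
  pop 4: indeg[5]->0; indeg[7]->1 | ready=[5, 6] | order so far=[2, 4]
  pop 5: indeg[0]->1; indeg[7]->0 | ready=[6, 7] | order so far=[2, 4, 5]
  pop 6: indeg[1]->0 | ready=[1, 7] | order so far=[2, 4, 5, 6]
  pop 1: indeg[3]->0 | ready=[3, 7] | order so far=[2, 4, 5, 6, 1]
  pop 3: no out-edges | ready=[7] | order so far=[2, 4, 5, 6, 1, 3]
  pop 7: indeg[0]->0 | ready=[0] | order so far=[2, 4, 5, 6, 1, 3, 7]
  pop 0: no out-edges | ready=[] | order so far=[2, 4, 5, 6, 1, 3, 7, 0]
New canonical toposort: [2, 4, 5, 6, 1, 3, 7, 0]
Compare positions:
  Node 0: index 7 -> 7 (same)
  Node 1: index 1 -> 4 (moved)
  Node 2: index 0 -> 0 (same)
  Node 3: index 2 -> 5 (moved)
  Node 4: index 3 -> 1 (moved)
  Node 5: index 4 -> 2 (moved)
  Node 6: index 5 -> 3 (moved)
  Node 7: index 6 -> 6 (same)
Nodes that changed position: 1 3 4 5 6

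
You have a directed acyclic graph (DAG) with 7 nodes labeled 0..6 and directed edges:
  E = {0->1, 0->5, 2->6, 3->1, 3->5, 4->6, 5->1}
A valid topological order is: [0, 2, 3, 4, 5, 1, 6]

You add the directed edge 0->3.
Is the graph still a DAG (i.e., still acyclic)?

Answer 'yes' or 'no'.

Given toposort: [0, 2, 3, 4, 5, 1, 6]
Position of 0: index 0; position of 3: index 2
New edge 0->3: forward
Forward edge: respects the existing order. Still a DAG, same toposort still valid.
Still a DAG? yes

Answer: yes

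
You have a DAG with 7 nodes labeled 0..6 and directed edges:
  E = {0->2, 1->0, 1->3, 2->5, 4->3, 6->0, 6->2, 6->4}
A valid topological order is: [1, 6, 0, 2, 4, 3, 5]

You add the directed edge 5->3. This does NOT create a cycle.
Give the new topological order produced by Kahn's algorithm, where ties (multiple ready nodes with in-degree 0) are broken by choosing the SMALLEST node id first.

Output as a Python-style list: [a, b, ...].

Old toposort: [1, 6, 0, 2, 4, 3, 5]
Added edge: 5->3
Position of 5 (6) > position of 3 (5). Must reorder: 5 must now come before 3.
Run Kahn's algorithm (break ties by smallest node id):
  initial in-degrees: [2, 0, 2, 3, 1, 1, 0]
  ready (indeg=0): [1, 6]
  pop 1: indeg[0]->1; indeg[3]->2 | ready=[6] | order so far=[1]
  pop 6: indeg[0]->0; indeg[2]->1; indeg[4]->0 | ready=[0, 4] | order so far=[1, 6]
  pop 0: indeg[2]->0 | ready=[2, 4] | order so far=[1, 6, 0]
  pop 2: indeg[5]->0 | ready=[4, 5] | order so far=[1, 6, 0, 2]
  pop 4: indeg[3]->1 | ready=[5] | order so far=[1, 6, 0, 2, 4]
  pop 5: indeg[3]->0 | ready=[3] | order so far=[1, 6, 0, 2, 4, 5]
  pop 3: no out-edges | ready=[] | order so far=[1, 6, 0, 2, 4, 5, 3]
  Result: [1, 6, 0, 2, 4, 5, 3]

Answer: [1, 6, 0, 2, 4, 5, 3]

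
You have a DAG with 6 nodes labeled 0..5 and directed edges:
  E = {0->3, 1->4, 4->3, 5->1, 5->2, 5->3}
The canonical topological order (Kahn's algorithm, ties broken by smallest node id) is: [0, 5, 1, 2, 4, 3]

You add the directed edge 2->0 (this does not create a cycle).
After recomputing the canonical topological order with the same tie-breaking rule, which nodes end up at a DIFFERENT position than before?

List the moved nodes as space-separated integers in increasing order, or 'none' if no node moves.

Old toposort: [0, 5, 1, 2, 4, 3]
Added edge 2->0
Recompute Kahn (smallest-id tiebreak):
  initial in-degrees: [1, 1, 1, 3, 1, 0]
  ready (indeg=0): [5]
  pop 5: indeg[1]->0; indeg[2]->0; indeg[3]->2 | ready=[1, 2] | order so far=[5]
  pop 1: indeg[4]->0 | ready=[2, 4] | order so far=[5, 1]
  pop 2: indeg[0]->0 | ready=[0, 4] | order so far=[5, 1, 2]
  pop 0: indeg[3]->1 | ready=[4] | order so far=[5, 1, 2, 0]
  pop 4: indeg[3]->0 | ready=[3] | order so far=[5, 1, 2, 0, 4]
  pop 3: no out-edges | ready=[] | order so far=[5, 1, 2, 0, 4, 3]
New canonical toposort: [5, 1, 2, 0, 4, 3]
Compare positions:
  Node 0: index 0 -> 3 (moved)
  Node 1: index 2 -> 1 (moved)
  Node 2: index 3 -> 2 (moved)
  Node 3: index 5 -> 5 (same)
  Node 4: index 4 -> 4 (same)
  Node 5: index 1 -> 0 (moved)
Nodes that changed position: 0 1 2 5

Answer: 0 1 2 5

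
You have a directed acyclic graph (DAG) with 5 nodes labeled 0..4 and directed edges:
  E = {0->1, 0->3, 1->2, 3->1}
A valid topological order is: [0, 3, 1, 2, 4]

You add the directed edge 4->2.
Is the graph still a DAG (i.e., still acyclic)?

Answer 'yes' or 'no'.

Answer: yes

Derivation:
Given toposort: [0, 3, 1, 2, 4]
Position of 4: index 4; position of 2: index 3
New edge 4->2: backward (u after v in old order)
Backward edge: old toposort is now invalid. Check if this creates a cycle.
Does 2 already reach 4? Reachable from 2: [2]. NO -> still a DAG (reorder needed).
Still a DAG? yes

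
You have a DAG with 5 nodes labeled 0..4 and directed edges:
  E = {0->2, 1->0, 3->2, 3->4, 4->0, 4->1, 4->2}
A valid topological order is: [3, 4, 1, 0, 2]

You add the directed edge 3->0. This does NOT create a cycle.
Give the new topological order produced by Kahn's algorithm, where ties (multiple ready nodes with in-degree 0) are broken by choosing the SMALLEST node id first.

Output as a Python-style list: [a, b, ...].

Answer: [3, 4, 1, 0, 2]

Derivation:
Old toposort: [3, 4, 1, 0, 2]
Added edge: 3->0
Position of 3 (0) < position of 0 (3). Old order still valid.
Run Kahn's algorithm (break ties by smallest node id):
  initial in-degrees: [3, 1, 3, 0, 1]
  ready (indeg=0): [3]
  pop 3: indeg[0]->2; indeg[2]->2; indeg[4]->0 | ready=[4] | order so far=[3]
  pop 4: indeg[0]->1; indeg[1]->0; indeg[2]->1 | ready=[1] | order so far=[3, 4]
  pop 1: indeg[0]->0 | ready=[0] | order so far=[3, 4, 1]
  pop 0: indeg[2]->0 | ready=[2] | order so far=[3, 4, 1, 0]
  pop 2: no out-edges | ready=[] | order so far=[3, 4, 1, 0, 2]
  Result: [3, 4, 1, 0, 2]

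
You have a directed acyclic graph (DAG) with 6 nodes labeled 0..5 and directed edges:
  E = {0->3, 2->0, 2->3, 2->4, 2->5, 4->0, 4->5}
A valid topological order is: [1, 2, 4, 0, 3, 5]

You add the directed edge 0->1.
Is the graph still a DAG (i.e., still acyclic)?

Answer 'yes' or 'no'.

Answer: yes

Derivation:
Given toposort: [1, 2, 4, 0, 3, 5]
Position of 0: index 3; position of 1: index 0
New edge 0->1: backward (u after v in old order)
Backward edge: old toposort is now invalid. Check if this creates a cycle.
Does 1 already reach 0? Reachable from 1: [1]. NO -> still a DAG (reorder needed).
Still a DAG? yes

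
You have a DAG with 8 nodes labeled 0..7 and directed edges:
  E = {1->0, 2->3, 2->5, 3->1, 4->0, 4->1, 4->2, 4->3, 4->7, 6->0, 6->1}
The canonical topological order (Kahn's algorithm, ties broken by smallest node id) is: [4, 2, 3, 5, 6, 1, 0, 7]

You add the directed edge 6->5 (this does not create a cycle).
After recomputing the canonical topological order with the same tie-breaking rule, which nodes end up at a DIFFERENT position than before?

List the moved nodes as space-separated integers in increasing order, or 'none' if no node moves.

Answer: 0 1 5 6

Derivation:
Old toposort: [4, 2, 3, 5, 6, 1, 0, 7]
Added edge 6->5
Recompute Kahn (smallest-id tiebreak):
  initial in-degrees: [3, 3, 1, 2, 0, 2, 0, 1]
  ready (indeg=0): [4, 6]
  pop 4: indeg[0]->2; indeg[1]->2; indeg[2]->0; indeg[3]->1; indeg[7]->0 | ready=[2, 6, 7] | order so far=[4]
  pop 2: indeg[3]->0; indeg[5]->1 | ready=[3, 6, 7] | order so far=[4, 2]
  pop 3: indeg[1]->1 | ready=[6, 7] | order so far=[4, 2, 3]
  pop 6: indeg[0]->1; indeg[1]->0; indeg[5]->0 | ready=[1, 5, 7] | order so far=[4, 2, 3, 6]
  pop 1: indeg[0]->0 | ready=[0, 5, 7] | order so far=[4, 2, 3, 6, 1]
  pop 0: no out-edges | ready=[5, 7] | order so far=[4, 2, 3, 6, 1, 0]
  pop 5: no out-edges | ready=[7] | order so far=[4, 2, 3, 6, 1, 0, 5]
  pop 7: no out-edges | ready=[] | order so far=[4, 2, 3, 6, 1, 0, 5, 7]
New canonical toposort: [4, 2, 3, 6, 1, 0, 5, 7]
Compare positions:
  Node 0: index 6 -> 5 (moved)
  Node 1: index 5 -> 4 (moved)
  Node 2: index 1 -> 1 (same)
  Node 3: index 2 -> 2 (same)
  Node 4: index 0 -> 0 (same)
  Node 5: index 3 -> 6 (moved)
  Node 6: index 4 -> 3 (moved)
  Node 7: index 7 -> 7 (same)
Nodes that changed position: 0 1 5 6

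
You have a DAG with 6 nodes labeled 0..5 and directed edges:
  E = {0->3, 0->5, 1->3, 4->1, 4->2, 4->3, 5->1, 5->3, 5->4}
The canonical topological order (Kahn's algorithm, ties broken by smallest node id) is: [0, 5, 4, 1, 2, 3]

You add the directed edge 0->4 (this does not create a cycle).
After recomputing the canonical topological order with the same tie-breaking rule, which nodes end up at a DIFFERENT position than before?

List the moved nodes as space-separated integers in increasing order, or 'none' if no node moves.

Old toposort: [0, 5, 4, 1, 2, 3]
Added edge 0->4
Recompute Kahn (smallest-id tiebreak):
  initial in-degrees: [0, 2, 1, 4, 2, 1]
  ready (indeg=0): [0]
  pop 0: indeg[3]->3; indeg[4]->1; indeg[5]->0 | ready=[5] | order so far=[0]
  pop 5: indeg[1]->1; indeg[3]->2; indeg[4]->0 | ready=[4] | order so far=[0, 5]
  pop 4: indeg[1]->0; indeg[2]->0; indeg[3]->1 | ready=[1, 2] | order so far=[0, 5, 4]
  pop 1: indeg[3]->0 | ready=[2, 3] | order so far=[0, 5, 4, 1]
  pop 2: no out-edges | ready=[3] | order so far=[0, 5, 4, 1, 2]
  pop 3: no out-edges | ready=[] | order so far=[0, 5, 4, 1, 2, 3]
New canonical toposort: [0, 5, 4, 1, 2, 3]
Compare positions:
  Node 0: index 0 -> 0 (same)
  Node 1: index 3 -> 3 (same)
  Node 2: index 4 -> 4 (same)
  Node 3: index 5 -> 5 (same)
  Node 4: index 2 -> 2 (same)
  Node 5: index 1 -> 1 (same)
Nodes that changed position: none

Answer: none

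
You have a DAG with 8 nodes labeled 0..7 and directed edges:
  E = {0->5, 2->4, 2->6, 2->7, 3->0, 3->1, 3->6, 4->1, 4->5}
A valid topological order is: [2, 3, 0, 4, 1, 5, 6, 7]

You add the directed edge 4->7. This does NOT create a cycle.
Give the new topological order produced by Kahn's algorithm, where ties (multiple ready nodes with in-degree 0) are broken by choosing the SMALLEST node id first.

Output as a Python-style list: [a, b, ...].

Old toposort: [2, 3, 0, 4, 1, 5, 6, 7]
Added edge: 4->7
Position of 4 (3) < position of 7 (7). Old order still valid.
Run Kahn's algorithm (break ties by smallest node id):
  initial in-degrees: [1, 2, 0, 0, 1, 2, 2, 2]
  ready (indeg=0): [2, 3]
  pop 2: indeg[4]->0; indeg[6]->1; indeg[7]->1 | ready=[3, 4] | order so far=[2]
  pop 3: indeg[0]->0; indeg[1]->1; indeg[6]->0 | ready=[0, 4, 6] | order so far=[2, 3]
  pop 0: indeg[5]->1 | ready=[4, 6] | order so far=[2, 3, 0]
  pop 4: indeg[1]->0; indeg[5]->0; indeg[7]->0 | ready=[1, 5, 6, 7] | order so far=[2, 3, 0, 4]
  pop 1: no out-edges | ready=[5, 6, 7] | order so far=[2, 3, 0, 4, 1]
  pop 5: no out-edges | ready=[6, 7] | order so far=[2, 3, 0, 4, 1, 5]
  pop 6: no out-edges | ready=[7] | order so far=[2, 3, 0, 4, 1, 5, 6]
  pop 7: no out-edges | ready=[] | order so far=[2, 3, 0, 4, 1, 5, 6, 7]
  Result: [2, 3, 0, 4, 1, 5, 6, 7]

Answer: [2, 3, 0, 4, 1, 5, 6, 7]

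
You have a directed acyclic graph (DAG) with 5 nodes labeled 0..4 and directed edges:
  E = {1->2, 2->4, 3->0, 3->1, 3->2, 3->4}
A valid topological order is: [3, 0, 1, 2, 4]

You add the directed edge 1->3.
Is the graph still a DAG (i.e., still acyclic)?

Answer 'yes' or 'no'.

Answer: no

Derivation:
Given toposort: [3, 0, 1, 2, 4]
Position of 1: index 2; position of 3: index 0
New edge 1->3: backward (u after v in old order)
Backward edge: old toposort is now invalid. Check if this creates a cycle.
Does 3 already reach 1? Reachable from 3: [0, 1, 2, 3, 4]. YES -> cycle!
Still a DAG? no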